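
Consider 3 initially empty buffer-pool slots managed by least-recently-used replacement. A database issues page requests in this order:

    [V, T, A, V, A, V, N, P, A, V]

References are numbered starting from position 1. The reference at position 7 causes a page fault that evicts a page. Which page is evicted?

pos 1: V: fault, frames {V}
pos 2: T: fault, frames {V,T}
pos 3: A: fault, frames {V,T,A}
pos 4: V: hit
pos 5: A: hit
pos 6: V: hit
pos 7: N: fault, evict T, frames {A,V,N}
At position 7, page T is evicted.

T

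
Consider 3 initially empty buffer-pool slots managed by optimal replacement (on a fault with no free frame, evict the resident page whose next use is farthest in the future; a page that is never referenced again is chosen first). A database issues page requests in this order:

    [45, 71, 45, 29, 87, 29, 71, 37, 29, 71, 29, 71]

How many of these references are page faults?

45 -> fault, frames (45)
71 -> fault, frames (45 71)
45 -> hit
29 -> fault, frames (45 71 29)
87 -> fault, evict 45, frames (71 29 87)
29 -> hit
71 -> hit
37 -> fault, evict 87, frames (71 29 37)
29 -> hit
71 -> hit
29 -> hit
71 -> hit
Page faults: 5.

5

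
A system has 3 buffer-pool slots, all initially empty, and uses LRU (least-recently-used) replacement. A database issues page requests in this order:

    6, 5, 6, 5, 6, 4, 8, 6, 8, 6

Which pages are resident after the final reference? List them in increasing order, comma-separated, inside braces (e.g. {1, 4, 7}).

6 → miss, frames {6}
5 → miss, frames {6,5}
6 → hit
5 → hit
6 → hit
4 → miss, frames {5,6,4}
8 → miss, evict 5, frames {6,4,8}
6 → hit
8 → hit
6 → hit

{4, 6, 8}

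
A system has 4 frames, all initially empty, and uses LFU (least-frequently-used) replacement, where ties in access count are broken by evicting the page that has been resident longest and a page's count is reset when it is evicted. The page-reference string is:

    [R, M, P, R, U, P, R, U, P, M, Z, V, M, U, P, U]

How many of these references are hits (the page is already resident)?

R → fault, frames {R}
M → fault, frames {R,M}
P → fault, frames {R,M,P}
R → hit
U → fault, frames {R,M,P,U}
P → hit
R → hit
U → hit
P → hit
M → hit
Z → fault, evict M, frames {R,P,U,Z}
V → fault, evict Z, frames {R,P,U,V}
M → fault, evict V, frames {R,P,U,M}
U → hit
P → hit
U → hit
Hits: 9.

9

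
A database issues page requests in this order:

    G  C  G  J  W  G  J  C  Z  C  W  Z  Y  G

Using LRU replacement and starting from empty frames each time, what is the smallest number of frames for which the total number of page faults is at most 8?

f=1: 14 faults
f=2: 12 faults
f=3: 9 faults
f=4: 8 faults
f=5: 7 faults
f=6: 6 faults
Smallest f with faults ≤ 8 is 4.

4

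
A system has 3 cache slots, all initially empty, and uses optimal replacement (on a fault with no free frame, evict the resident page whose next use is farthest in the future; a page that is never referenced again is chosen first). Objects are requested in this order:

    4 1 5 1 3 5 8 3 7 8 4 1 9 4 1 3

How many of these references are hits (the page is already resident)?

7

4 → fault, frames {4}
1 → fault, frames {4,1}
5 → fault, frames {4,1,5}
1 → hit
3 → fault, evict 1, frames {4,5,3}
5 → hit
8 → fault, evict 5, frames {4,3,8}
3 → hit
7 → fault, evict 3, frames {4,8,7}
8 → hit
4 → hit
1 → fault, evict 7, frames {4,8,1}
9 → fault, evict 8, frames {4,1,9}
4 → hit
1 → hit
3 → fault, evict 9, frames {4,1,3}
Hits: 7.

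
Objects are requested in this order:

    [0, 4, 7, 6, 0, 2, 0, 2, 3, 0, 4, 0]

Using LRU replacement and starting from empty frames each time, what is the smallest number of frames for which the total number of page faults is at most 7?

f=1: 12 faults
f=2: 9 faults
f=3: 8 faults
f=4: 7 faults
f=5: 7 faults
f=6: 6 faults
Smallest f with faults ≤ 7 is 4.

4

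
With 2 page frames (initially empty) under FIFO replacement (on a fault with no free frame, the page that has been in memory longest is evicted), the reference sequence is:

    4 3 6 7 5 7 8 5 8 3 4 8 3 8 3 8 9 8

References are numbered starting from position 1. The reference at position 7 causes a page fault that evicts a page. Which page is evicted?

7

pos 1: 4 -> fault, frames (4)
pos 2: 3 -> fault, frames (4 3)
pos 3: 6 -> fault, evict 4, frames (3 6)
pos 4: 7 -> fault, evict 3, frames (6 7)
pos 5: 5 -> fault, evict 6, frames (7 5)
pos 6: 7 -> hit
pos 7: 8 -> fault, evict 7, frames (5 8)
At position 7, page 7 is evicted.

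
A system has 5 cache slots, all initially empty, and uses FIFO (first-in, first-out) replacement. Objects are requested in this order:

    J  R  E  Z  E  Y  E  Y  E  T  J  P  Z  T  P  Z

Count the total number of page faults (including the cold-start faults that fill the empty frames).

8

J → miss, frames {J}
R → miss, frames {J,R}
E → miss, frames {J,R,E}
Z → miss, frames {J,R,E,Z}
E → hit
Y → miss, frames {J,R,E,Z,Y}
E → hit
Y → hit
E → hit
T → miss, evict J, frames {R,E,Z,Y,T}
J → miss, evict R, frames {E,Z,Y,T,J}
P → miss, evict E, frames {Z,Y,T,J,P}
Z → hit
T → hit
P → hit
Z → hit
Page faults: 8.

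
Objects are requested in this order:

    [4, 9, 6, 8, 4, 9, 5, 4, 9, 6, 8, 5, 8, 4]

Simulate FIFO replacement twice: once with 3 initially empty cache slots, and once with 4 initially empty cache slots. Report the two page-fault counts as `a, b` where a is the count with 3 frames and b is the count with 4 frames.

3 frames: F F F F F F F . . F F . . F → 10 faults.
4 frames: F F F F . . F F F F F F . F → 11 faults.
11 > 10: adding a frame increased faults — Belady's anomaly.

10, 11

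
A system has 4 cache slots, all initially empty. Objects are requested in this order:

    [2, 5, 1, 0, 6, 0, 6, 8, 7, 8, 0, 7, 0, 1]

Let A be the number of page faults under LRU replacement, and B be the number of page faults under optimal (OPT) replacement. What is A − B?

1

Under LRU: F F F F F . . F F . . . . F → 8 faults.
Under OPT: F F F F F . . F F . . . . . → 7 faults.
A − B = 8 − 7 = 1.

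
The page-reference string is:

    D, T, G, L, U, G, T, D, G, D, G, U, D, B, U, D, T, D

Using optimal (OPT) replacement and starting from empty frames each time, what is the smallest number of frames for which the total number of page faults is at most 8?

3

f=1: 18 faults
f=2: 11 faults
f=3: 8 faults
f=4: 6 faults
f=5: 6 faults
f=6: 6 faults
Smallest f with faults ≤ 8 is 3.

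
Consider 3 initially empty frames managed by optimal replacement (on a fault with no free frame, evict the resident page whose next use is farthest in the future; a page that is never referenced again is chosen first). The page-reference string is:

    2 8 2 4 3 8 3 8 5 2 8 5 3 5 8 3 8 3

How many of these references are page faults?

2 -> fault, frames (2)
8 -> fault, frames (2 8)
2 -> hit
4 -> fault, frames (2 8 4)
3 -> fault, evict 4, frames (2 8 3)
8 -> hit
3 -> hit
8 -> hit
5 -> fault, evict 3, frames (2 8 5)
2 -> hit
8 -> hit
5 -> hit
3 -> fault, evict 2, frames (8 5 3)
5 -> hit
8 -> hit
3 -> hit
8 -> hit
3 -> hit
Page faults: 6.

6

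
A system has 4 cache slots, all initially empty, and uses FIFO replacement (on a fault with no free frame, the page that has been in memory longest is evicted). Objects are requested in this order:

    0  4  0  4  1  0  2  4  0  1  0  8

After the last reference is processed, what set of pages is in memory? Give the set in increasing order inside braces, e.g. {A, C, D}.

{1, 2, 4, 8}

0 -> miss, frames (0)
4 -> miss, frames (0 4)
0 -> hit
4 -> hit
1 -> miss, frames (0 4 1)
0 -> hit
2 -> miss, frames (0 4 1 2)
4 -> hit
0 -> hit
1 -> hit
0 -> hit
8 -> miss, evict 0, frames (4 1 2 8)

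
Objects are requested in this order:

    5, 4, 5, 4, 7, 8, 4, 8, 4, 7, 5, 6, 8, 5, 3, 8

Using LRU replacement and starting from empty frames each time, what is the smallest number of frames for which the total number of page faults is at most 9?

3

f=1: 16 faults
f=2: 12 faults
f=3: 8 faults
f=4: 7 faults
f=5: 6 faults
f=6: 6 faults
Smallest f with faults ≤ 9 is 3.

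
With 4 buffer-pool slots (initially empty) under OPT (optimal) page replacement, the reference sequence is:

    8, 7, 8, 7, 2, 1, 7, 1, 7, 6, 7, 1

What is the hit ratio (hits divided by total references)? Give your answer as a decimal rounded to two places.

8 → miss, frames (8)
7 → miss, frames (8 7)
8 → hit
7 → hit
2 → miss, frames (8 7 2)
1 → miss, frames (8 7 2 1)
7 → hit
1 → hit
7 → hit
6 → miss, evict 2, frames (8 7 1 6)
7 → hit
1 → hit
Hits: 7 of 12 references → 7/12 = 0.5833.

0.58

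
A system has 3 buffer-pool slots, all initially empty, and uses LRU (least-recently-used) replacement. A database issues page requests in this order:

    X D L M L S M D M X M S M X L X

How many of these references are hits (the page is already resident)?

X → fault, frames [X]
D → fault, frames [X, D]
L → fault, frames [X, D, L]
M → fault, evict X, frames [D, L, M]
L → hit
S → fault, evict D, frames [M, L, S]
M → hit
D → fault, evict L, frames [S, M, D]
M → hit
X → fault, evict S, frames [D, M, X]
M → hit
S → fault, evict D, frames [X, M, S]
M → hit
X → hit
L → fault, evict S, frames [M, X, L]
X → hit
Hits: 7.

7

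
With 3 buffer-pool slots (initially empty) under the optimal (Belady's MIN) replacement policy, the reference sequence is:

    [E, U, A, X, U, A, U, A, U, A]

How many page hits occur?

E: miss, frames [E]
U: miss, frames [E, U]
A: miss, frames [E, U, A]
X: miss, evict E, frames [U, A, X]
U: hit
A: hit
U: hit
A: hit
U: hit
A: hit
Hits: 6.

6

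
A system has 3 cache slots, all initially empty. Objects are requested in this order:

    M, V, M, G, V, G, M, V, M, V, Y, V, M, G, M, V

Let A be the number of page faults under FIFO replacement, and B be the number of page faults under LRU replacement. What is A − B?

Under FIFO: F F . F . . . . . . F . F . . F → 6 faults.
Under LRU: F F . F . . . . . . F . . F . . → 5 faults.
A − B = 6 − 5 = 1.

1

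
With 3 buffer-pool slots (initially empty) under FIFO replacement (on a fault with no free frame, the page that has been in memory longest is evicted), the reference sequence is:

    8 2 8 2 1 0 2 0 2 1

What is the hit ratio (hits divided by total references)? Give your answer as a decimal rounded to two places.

8: fault, frames [8]
2: fault, frames [8, 2]
8: hit
2: hit
1: fault, frames [8, 2, 1]
0: fault, evict 8, frames [2, 1, 0]
2: hit
0: hit
2: hit
1: hit
Hits: 6 of 10 references → 6/10 = 0.6000.

0.60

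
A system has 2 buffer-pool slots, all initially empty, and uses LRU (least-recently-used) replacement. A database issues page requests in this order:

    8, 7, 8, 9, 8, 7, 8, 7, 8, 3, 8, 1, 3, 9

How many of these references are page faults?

8

8 → miss, frames {8}
7 → miss, frames {8,7}
8 → hit
9 → miss, evict 7, frames {8,9}
8 → hit
7 → miss, evict 9, frames {8,7}
8 → hit
7 → hit
8 → hit
3 → miss, evict 7, frames {8,3}
8 → hit
1 → miss, evict 3, frames {8,1}
3 → miss, evict 8, frames {1,3}
9 → miss, evict 1, frames {3,9}
Page faults: 8.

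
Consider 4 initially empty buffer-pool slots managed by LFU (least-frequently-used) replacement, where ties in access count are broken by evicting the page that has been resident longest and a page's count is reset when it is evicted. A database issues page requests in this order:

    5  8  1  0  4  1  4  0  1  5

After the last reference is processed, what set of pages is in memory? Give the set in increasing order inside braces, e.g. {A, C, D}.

5: fault, frames {5}
8: fault, frames {5,8}
1: fault, frames {5,8,1}
0: fault, frames {5,8,1,0}
4: fault, evict 5, frames {8,1,0,4}
1: hit
4: hit
0: hit
1: hit
5: fault, evict 8, frames {1,0,4,5}

{0, 1, 4, 5}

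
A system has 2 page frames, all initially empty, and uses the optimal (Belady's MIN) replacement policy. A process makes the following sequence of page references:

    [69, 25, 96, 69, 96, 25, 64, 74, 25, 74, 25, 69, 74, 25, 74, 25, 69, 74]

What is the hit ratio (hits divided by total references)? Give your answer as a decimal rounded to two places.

0.50

69: miss, frames (69)
25: miss, frames (69 25)
96: miss, evict 25, frames (69 96)
69: hit
96: hit
25: miss, evict 96, frames (69 25)
64: miss, evict 69, frames (25 64)
74: miss, evict 64, frames (25 74)
25: hit
74: hit
25: hit
69: miss, evict 25, frames (74 69)
74: hit
25: miss, evict 69, frames (74 25)
74: hit
25: hit
69: miss, evict 25, frames (74 69)
74: hit
Hits: 9 of 18 references → 9/18 = 0.5000.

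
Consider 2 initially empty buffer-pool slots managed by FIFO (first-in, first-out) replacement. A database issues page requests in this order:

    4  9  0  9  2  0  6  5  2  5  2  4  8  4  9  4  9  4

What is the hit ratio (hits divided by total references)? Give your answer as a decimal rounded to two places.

0.39

4 → miss, frames {4}
9 → miss, frames {4,9}
0 → miss, evict 4, frames {9,0}
9 → hit
2 → miss, evict 9, frames {0,2}
0 → hit
6 → miss, evict 0, frames {2,6}
5 → miss, evict 2, frames {6,5}
2 → miss, evict 6, frames {5,2}
5 → hit
2 → hit
4 → miss, evict 5, frames {2,4}
8 → miss, evict 2, frames {4,8}
4 → hit
9 → miss, evict 4, frames {8,9}
4 → miss, evict 8, frames {9,4}
9 → hit
4 → hit
Hits: 7 of 18 references → 7/18 = 0.3889.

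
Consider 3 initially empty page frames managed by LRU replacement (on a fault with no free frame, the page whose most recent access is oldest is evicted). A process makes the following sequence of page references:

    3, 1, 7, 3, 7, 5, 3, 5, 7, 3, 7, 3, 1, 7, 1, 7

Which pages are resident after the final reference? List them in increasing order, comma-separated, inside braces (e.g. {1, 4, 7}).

{1, 3, 7}

3 -> fault, frames [3]
1 -> fault, frames [3, 1]
7 -> fault, frames [3, 1, 7]
3 -> hit
7 -> hit
5 -> fault, evict 1, frames [3, 7, 5]
3 -> hit
5 -> hit
7 -> hit
3 -> hit
7 -> hit
3 -> hit
1 -> fault, evict 5, frames [7, 3, 1]
7 -> hit
1 -> hit
7 -> hit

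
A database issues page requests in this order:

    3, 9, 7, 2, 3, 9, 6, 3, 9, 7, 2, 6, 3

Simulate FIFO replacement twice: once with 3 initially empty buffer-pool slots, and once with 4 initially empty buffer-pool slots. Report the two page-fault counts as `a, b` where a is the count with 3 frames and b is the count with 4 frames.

10, 11

3 frames: F F F F F F F . . F F . F → 10 faults.
4 frames: F F F F . . F F F F F F F → 11 faults.
11 > 10: adding a frame increased faults — Belady's anomaly.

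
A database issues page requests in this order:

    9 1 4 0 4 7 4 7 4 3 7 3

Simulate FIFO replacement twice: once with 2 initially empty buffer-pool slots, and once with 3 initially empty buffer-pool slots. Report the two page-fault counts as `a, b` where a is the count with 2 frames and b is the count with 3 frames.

8, 6

2 frames: F F F F . F F . . F F . → 8 faults.
3 frames: F F F F . F . . . F . . → 6 faults.
6 < 8: adding a frame reduced faults, as is typical.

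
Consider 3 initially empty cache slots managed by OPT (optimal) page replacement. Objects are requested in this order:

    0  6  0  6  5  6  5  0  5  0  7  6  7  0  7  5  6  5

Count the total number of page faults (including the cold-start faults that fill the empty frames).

0 → miss, frames {0}
6 → miss, frames {0,6}
0 → hit
6 → hit
5 → miss, frames {0,6,5}
6 → hit
5 → hit
0 → hit
5 → hit
0 → hit
7 → miss, evict 5, frames {0,6,7}
6 → hit
7 → hit
0 → hit
7 → hit
5 → miss, evict 7, frames {0,6,5}
6 → hit
5 → hit
Page faults: 5.

5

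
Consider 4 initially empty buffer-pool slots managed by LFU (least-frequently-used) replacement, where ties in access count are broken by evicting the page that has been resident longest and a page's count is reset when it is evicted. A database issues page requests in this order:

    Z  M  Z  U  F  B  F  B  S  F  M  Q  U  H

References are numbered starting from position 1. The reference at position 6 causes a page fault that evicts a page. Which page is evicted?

pos 1: Z -> fault, frames [Z]
pos 2: M -> fault, frames [Z, M]
pos 3: Z -> hit
pos 4: U -> fault, frames [Z, M, U]
pos 5: F -> fault, frames [Z, M, U, F]
pos 6: B -> fault, evict M, frames [Z, U, F, B]
At position 6, page M is evicted.

M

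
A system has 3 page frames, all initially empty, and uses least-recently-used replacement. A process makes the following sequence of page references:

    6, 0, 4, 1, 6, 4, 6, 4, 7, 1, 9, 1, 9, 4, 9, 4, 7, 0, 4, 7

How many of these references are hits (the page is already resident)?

9

6: fault, frames [6]
0: fault, frames [6, 0]
4: fault, frames [6, 0, 4]
1: fault, evict 6, frames [0, 4, 1]
6: fault, evict 0, frames [4, 1, 6]
4: hit
6: hit
4: hit
7: fault, evict 1, frames [6, 4, 7]
1: fault, evict 6, frames [4, 7, 1]
9: fault, evict 4, frames [7, 1, 9]
1: hit
9: hit
4: fault, evict 7, frames [1, 9, 4]
9: hit
4: hit
7: fault, evict 1, frames [9, 4, 7]
0: fault, evict 9, frames [4, 7, 0]
4: hit
7: hit
Hits: 9.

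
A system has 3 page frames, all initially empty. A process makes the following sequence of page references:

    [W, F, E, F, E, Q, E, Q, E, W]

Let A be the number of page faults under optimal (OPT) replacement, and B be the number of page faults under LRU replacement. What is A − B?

-1

Under OPT: F F F . . F . . . . → 4 faults.
Under LRU: F F F . . F . . . F → 5 faults.
A − B = 4 − 5 = -1.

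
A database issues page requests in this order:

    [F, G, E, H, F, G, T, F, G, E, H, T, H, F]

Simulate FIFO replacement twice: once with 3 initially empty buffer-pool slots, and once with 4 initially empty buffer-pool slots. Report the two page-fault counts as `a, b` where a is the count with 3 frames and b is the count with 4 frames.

3 frames: F F F F F F F . . F F . . F → 10 faults.
4 frames: F F F F . . F F F F F F . F → 11 faults.
11 > 10: adding a frame increased faults — Belady's anomaly.

10, 11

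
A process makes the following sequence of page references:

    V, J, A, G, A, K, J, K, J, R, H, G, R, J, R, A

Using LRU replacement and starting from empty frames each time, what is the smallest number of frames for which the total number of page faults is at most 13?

2

f=1: 16 faults
f=2: 12 faults
f=3: 11 faults
f=4: 9 faults
f=5: 9 faults
f=6: 7 faults
f=7: 7 faults
Smallest f with faults ≤ 13 is 2.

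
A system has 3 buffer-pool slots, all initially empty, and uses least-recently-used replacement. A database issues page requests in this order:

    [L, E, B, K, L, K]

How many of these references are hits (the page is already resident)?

L -> miss, frames [L]
E -> miss, frames [L, E]
B -> miss, frames [L, E, B]
K -> miss, evict L, frames [E, B, K]
L -> miss, evict E, frames [B, K, L]
K -> hit
Hits: 1.

1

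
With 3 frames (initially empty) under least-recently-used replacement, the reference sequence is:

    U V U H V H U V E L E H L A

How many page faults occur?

U → miss, frames (U)
V → miss, frames (U V)
U → hit
H → miss, frames (V U H)
V → hit
H → hit
U → hit
V → hit
E → miss, evict H, frames (U V E)
L → miss, evict U, frames (V E L)
E → hit
H → miss, evict V, frames (L E H)
L → hit
A → miss, evict E, frames (H L A)
Page faults: 7.

7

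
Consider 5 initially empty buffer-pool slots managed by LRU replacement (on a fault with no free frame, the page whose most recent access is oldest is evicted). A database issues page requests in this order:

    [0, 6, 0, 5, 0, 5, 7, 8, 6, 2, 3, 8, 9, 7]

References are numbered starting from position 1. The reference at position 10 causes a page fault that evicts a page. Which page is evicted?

pos 1: 0 → miss, frames (0)
pos 2: 6 → miss, frames (0 6)
pos 3: 0 → hit
pos 4: 5 → miss, frames (6 0 5)
pos 5: 0 → hit
pos 6: 5 → hit
pos 7: 7 → miss, frames (6 0 5 7)
pos 8: 8 → miss, frames (6 0 5 7 8)
pos 9: 6 → hit
pos 10: 2 → miss, evict 0, frames (5 7 8 6 2)
At position 10, page 0 is evicted.

0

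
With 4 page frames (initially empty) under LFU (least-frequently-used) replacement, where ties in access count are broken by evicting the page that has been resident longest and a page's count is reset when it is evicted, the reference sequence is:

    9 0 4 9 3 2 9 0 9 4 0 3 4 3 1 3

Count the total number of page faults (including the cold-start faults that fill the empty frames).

9

9: fault, frames (9)
0: fault, frames (9 0)
4: fault, frames (9 0 4)
9: hit
3: fault, frames (9 0 4 3)
2: fault, evict 0, frames (9 4 3 2)
9: hit
0: fault, evict 4, frames (9 3 2 0)
9: hit
4: fault, evict 3, frames (9 2 0 4)
0: hit
3: fault, evict 2, frames (9 0 4 3)
4: hit
3: hit
1: fault, evict 0, frames (9 4 3 1)
3: hit
Page faults: 9.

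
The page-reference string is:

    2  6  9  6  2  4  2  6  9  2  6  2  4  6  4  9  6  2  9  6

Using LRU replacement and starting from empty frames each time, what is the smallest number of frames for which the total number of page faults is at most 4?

f=1: 20 faults
f=2: 16 faults
f=3: 8 faults
f=4: 4 faults
Smallest f with faults ≤ 4 is 4.

4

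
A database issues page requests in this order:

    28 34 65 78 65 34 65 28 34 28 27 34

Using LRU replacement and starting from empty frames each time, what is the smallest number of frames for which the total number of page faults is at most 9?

f=1: 12 faults
f=2: 9 faults
f=3: 6 faults
f=4: 5 faults
f=5: 5 faults
Smallest f with faults ≤ 9 is 2.

2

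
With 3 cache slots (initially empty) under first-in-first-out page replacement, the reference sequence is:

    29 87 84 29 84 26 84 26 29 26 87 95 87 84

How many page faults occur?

29: miss, frames [29]
87: miss, frames [29, 87]
84: miss, frames [29, 87, 84]
29: hit
84: hit
26: miss, evict 29, frames [87, 84, 26]
84: hit
26: hit
29: miss, evict 87, frames [84, 26, 29]
26: hit
87: miss, evict 84, frames [26, 29, 87]
95: miss, evict 26, frames [29, 87, 95]
87: hit
84: miss, evict 29, frames [87, 95, 84]
Page faults: 8.

8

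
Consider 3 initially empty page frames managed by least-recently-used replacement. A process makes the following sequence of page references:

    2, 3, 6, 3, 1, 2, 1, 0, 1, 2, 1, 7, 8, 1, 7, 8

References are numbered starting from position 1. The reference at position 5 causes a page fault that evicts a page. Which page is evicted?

2

pos 1: 2 -> miss, frames [2]
pos 2: 3 -> miss, frames [2, 3]
pos 3: 6 -> miss, frames [2, 3, 6]
pos 4: 3 -> hit
pos 5: 1 -> miss, evict 2, frames [6, 3, 1]
At position 5, page 2 is evicted.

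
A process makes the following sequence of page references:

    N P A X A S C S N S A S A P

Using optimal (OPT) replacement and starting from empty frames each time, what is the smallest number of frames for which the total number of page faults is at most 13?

f=1: 14 faults
f=2: 9 faults
f=3: 8 faults
f=4: 7 faults
f=5: 6 faults
f=6: 6 faults
Smallest f with faults ≤ 13 is 2.

2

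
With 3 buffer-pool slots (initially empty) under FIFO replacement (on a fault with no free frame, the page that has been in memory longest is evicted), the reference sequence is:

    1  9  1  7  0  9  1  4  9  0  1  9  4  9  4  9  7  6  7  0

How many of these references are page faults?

14

1: fault, frames [1]
9: fault, frames [1, 9]
1: hit
7: fault, frames [1, 9, 7]
0: fault, evict 1, frames [9, 7, 0]
9: hit
1: fault, evict 9, frames [7, 0, 1]
4: fault, evict 7, frames [0, 1, 4]
9: fault, evict 0, frames [1, 4, 9]
0: fault, evict 1, frames [4, 9, 0]
1: fault, evict 4, frames [9, 0, 1]
9: hit
4: fault, evict 9, frames [0, 1, 4]
9: fault, evict 0, frames [1, 4, 9]
4: hit
9: hit
7: fault, evict 1, frames [4, 9, 7]
6: fault, evict 4, frames [9, 7, 6]
7: hit
0: fault, evict 9, frames [7, 6, 0]
Page faults: 14.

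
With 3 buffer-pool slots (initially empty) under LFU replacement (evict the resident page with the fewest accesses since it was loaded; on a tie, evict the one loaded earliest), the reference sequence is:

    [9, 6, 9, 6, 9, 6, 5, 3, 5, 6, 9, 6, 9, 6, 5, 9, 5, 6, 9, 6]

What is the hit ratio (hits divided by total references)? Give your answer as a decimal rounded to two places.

9 -> fault, frames {9}
6 -> fault, frames {9,6}
9 -> hit
6 -> hit
9 -> hit
6 -> hit
5 -> fault, frames {9,6,5}
3 -> fault, evict 5, frames {9,6,3}
5 -> fault, evict 3, frames {9,6,5}
6 -> hit
9 -> hit
6 -> hit
9 -> hit
6 -> hit
5 -> hit
9 -> hit
5 -> hit
6 -> hit
9 -> hit
6 -> hit
Hits: 15 of 20 references → 15/20 = 0.7500.

0.75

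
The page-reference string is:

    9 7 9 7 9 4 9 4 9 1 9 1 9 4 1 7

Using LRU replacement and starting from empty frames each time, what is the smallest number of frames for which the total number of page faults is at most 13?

2

f=1: 16 faults
f=2: 7 faults
f=3: 5 faults
f=4: 4 faults
Smallest f with faults ≤ 13 is 2.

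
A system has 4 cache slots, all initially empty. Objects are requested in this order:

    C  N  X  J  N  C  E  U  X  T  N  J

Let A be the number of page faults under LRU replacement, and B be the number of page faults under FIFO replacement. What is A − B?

1

Under LRU: F F F F . . F F F F F F → 10 faults.
Under FIFO: F F F F . . F F . F F F → 9 faults.
A − B = 10 − 9 = 1.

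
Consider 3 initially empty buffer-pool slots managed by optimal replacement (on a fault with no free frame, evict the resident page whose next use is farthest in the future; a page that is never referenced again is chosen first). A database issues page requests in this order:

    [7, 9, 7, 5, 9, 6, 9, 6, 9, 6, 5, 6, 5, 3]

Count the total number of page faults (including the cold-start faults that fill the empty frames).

7 → miss, frames (7)
9 → miss, frames (7 9)
7 → hit
5 → miss, frames (7 9 5)
9 → hit
6 → miss, evict 7, frames (9 5 6)
9 → hit
6 → hit
9 → hit
6 → hit
5 → hit
6 → hit
5 → hit
3 → miss, evict 6, frames (9 5 3)
Page faults: 5.

5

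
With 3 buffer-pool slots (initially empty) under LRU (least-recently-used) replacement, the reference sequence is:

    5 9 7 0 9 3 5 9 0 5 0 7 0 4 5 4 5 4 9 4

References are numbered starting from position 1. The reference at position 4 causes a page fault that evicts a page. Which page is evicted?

5

pos 1: 5: miss, frames {5}
pos 2: 9: miss, frames {5,9}
pos 3: 7: miss, frames {5,9,7}
pos 4: 0: miss, evict 5, frames {9,7,0}
At position 4, page 5 is evicted.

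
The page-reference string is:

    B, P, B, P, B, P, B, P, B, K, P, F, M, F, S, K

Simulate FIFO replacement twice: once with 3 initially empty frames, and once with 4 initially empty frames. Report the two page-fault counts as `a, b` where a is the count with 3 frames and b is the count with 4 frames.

3 frames: F F . . . . . . . F . F F . F F → 7 faults.
4 frames: F F . . . . . . . F . F F . F . → 6 faults.
6 < 7: adding a frame reduced faults, as is typical.

7, 6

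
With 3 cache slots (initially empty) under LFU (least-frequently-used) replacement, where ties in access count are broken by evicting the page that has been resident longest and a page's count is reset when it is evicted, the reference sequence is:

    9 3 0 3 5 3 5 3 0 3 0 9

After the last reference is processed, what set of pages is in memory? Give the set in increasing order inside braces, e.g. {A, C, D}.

{0, 3, 9}

9 → miss, frames [9]
3 → miss, frames [9, 3]
0 → miss, frames [9, 3, 0]
3 → hit
5 → miss, evict 9, frames [3, 0, 5]
3 → hit
5 → hit
3 → hit
0 → hit
3 → hit
0 → hit
9 → miss, evict 5, frames [3, 0, 9]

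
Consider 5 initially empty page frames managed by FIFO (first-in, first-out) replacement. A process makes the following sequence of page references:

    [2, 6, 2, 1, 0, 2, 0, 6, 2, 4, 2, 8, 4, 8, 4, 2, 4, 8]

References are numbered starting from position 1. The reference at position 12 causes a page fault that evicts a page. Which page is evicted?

2

pos 1: 2: miss, frames {2}
pos 2: 6: miss, frames {2,6}
pos 3: 2: hit
pos 4: 1: miss, frames {2,6,1}
pos 5: 0: miss, frames {2,6,1,0}
pos 6: 2: hit
pos 7: 0: hit
pos 8: 6: hit
pos 9: 2: hit
pos 10: 4: miss, frames {2,6,1,0,4}
pos 11: 2: hit
pos 12: 8: miss, evict 2, frames {6,1,0,4,8}
At position 12, page 2 is evicted.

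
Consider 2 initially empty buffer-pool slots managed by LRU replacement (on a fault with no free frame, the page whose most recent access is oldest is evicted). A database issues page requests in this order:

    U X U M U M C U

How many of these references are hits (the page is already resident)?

U -> fault, frames (U)
X -> fault, frames (U X)
U -> hit
M -> fault, evict X, frames (U M)
U -> hit
M -> hit
C -> fault, evict U, frames (M C)
U -> fault, evict M, frames (C U)
Hits: 3.

3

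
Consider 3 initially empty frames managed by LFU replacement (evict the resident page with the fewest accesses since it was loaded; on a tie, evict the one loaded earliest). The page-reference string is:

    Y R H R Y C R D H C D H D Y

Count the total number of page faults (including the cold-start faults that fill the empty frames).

10

Y -> fault, frames (Y)
R -> fault, frames (Y R)
H -> fault, frames (Y R H)
R -> hit
Y -> hit
C -> fault, evict H, frames (Y R C)
R -> hit
D -> fault, evict C, frames (Y R D)
H -> fault, evict D, frames (Y R H)
C -> fault, evict H, frames (Y R C)
D -> fault, evict C, frames (Y R D)
H -> fault, evict D, frames (Y R H)
D -> fault, evict H, frames (Y R D)
Y -> hit
Page faults: 10.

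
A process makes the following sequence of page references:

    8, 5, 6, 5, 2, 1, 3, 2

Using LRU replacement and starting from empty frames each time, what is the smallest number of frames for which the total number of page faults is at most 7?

f=1: 8 faults
f=2: 7 faults
f=3: 6 faults
f=4: 6 faults
f=5: 6 faults
f=6: 6 faults
Smallest f with faults ≤ 7 is 2.

2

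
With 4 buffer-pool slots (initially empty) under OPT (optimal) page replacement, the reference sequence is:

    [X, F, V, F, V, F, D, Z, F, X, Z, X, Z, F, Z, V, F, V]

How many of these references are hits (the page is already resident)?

X -> fault, frames {X}
F -> fault, frames {X,F}
V -> fault, frames {X,F,V}
F -> hit
V -> hit
F -> hit
D -> fault, frames {X,F,V,D}
Z -> fault, evict D, frames {X,F,V,Z}
F -> hit
X -> hit
Z -> hit
X -> hit
Z -> hit
F -> hit
Z -> hit
V -> hit
F -> hit
V -> hit
Hits: 13.

13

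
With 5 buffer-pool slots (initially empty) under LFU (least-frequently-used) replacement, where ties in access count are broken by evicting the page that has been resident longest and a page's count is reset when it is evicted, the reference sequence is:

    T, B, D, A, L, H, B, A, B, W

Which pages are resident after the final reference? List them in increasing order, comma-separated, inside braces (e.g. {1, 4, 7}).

T -> miss, frames [T]
B -> miss, frames [T, B]
D -> miss, frames [T, B, D]
A -> miss, frames [T, B, D, A]
L -> miss, frames [T, B, D, A, L]
H -> miss, evict T, frames [B, D, A, L, H]
B -> hit
A -> hit
B -> hit
W -> miss, evict D, frames [B, A, L, H, W]

{A, B, H, L, W}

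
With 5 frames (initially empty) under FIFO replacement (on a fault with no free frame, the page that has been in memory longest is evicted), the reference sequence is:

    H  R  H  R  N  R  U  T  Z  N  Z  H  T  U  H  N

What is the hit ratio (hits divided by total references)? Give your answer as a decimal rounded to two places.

0.56

H -> miss, frames [H]
R -> miss, frames [H, R]
H -> hit
R -> hit
N -> miss, frames [H, R, N]
R -> hit
U -> miss, frames [H, R, N, U]
T -> miss, frames [H, R, N, U, T]
Z -> miss, evict H, frames [R, N, U, T, Z]
N -> hit
Z -> hit
H -> miss, evict R, frames [N, U, T, Z, H]
T -> hit
U -> hit
H -> hit
N -> hit
Hits: 9 of 16 references → 9/16 = 0.5625.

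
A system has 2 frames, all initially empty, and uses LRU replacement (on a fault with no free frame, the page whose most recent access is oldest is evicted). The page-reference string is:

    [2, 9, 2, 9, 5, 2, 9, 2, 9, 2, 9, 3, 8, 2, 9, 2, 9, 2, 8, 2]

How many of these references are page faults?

2 → miss, frames {2}
9 → miss, frames {2,9}
2 → hit
9 → hit
5 → miss, evict 2, frames {9,5}
2 → miss, evict 9, frames {5,2}
9 → miss, evict 5, frames {2,9}
2 → hit
9 → hit
2 → hit
9 → hit
3 → miss, evict 2, frames {9,3}
8 → miss, evict 9, frames {3,8}
2 → miss, evict 3, frames {8,2}
9 → miss, evict 8, frames {2,9}
2 → hit
9 → hit
2 → hit
8 → miss, evict 9, frames {2,8}
2 → hit
Page faults: 10.

10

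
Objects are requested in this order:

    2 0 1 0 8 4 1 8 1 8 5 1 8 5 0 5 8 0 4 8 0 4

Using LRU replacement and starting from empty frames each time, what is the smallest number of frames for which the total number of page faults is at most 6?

f=1: 22 faults
f=2: 18 faults
f=3: 9 faults
f=4: 8 faults
f=5: 6 faults
f=6: 6 faults
Smallest f with faults ≤ 6 is 5.

5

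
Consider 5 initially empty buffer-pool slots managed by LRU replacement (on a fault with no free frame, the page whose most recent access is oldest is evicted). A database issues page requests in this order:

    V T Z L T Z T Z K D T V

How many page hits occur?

V: miss, frames [V]
T: miss, frames [V, T]
Z: miss, frames [V, T, Z]
L: miss, frames [V, T, Z, L]
T: hit
Z: hit
T: hit
Z: hit
K: miss, frames [V, L, T, Z, K]
D: miss, evict V, frames [L, T, Z, K, D]
T: hit
V: miss, evict L, frames [Z, K, D, T, V]
Hits: 5.

5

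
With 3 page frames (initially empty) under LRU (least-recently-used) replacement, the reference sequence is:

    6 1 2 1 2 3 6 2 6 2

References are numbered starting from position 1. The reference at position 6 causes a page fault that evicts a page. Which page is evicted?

6

pos 1: 6 → fault, frames {6}
pos 2: 1 → fault, frames {6,1}
pos 3: 2 → fault, frames {6,1,2}
pos 4: 1 → hit
pos 5: 2 → hit
pos 6: 3 → fault, evict 6, frames {1,2,3}
At position 6, page 6 is evicted.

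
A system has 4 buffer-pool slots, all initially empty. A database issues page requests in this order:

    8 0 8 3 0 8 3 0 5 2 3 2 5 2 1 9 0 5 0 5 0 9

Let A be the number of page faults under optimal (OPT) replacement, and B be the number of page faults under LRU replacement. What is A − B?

Under OPT: F F . F . . . . F F . . . . F F . . . . . . → 7 faults.
Under LRU: F F . F . . . . F F . . . . F F F F . . . . → 9 faults.
A − B = 7 − 9 = -2.

-2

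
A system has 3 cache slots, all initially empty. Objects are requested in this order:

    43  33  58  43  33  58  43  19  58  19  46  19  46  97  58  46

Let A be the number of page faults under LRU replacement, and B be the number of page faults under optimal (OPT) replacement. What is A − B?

1

Under LRU: F F F . . . . F . . F . . F F . → 7 faults.
Under OPT: F F F . . . . F . . F . . F . . → 6 faults.
A − B = 7 − 6 = 1.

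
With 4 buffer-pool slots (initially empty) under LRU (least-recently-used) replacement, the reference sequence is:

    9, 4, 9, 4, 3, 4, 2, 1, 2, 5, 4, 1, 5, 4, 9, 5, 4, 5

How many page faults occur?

9 → fault, frames (9)
4 → fault, frames (9 4)
9 → hit
4 → hit
3 → fault, frames (9 4 3)
4 → hit
2 → fault, frames (9 3 4 2)
1 → fault, evict 9, frames (3 4 2 1)
2 → hit
5 → fault, evict 3, frames (4 1 2 5)
4 → hit
1 → hit
5 → hit
4 → hit
9 → fault, evict 2, frames (1 5 4 9)
5 → hit
4 → hit
5 → hit
Page faults: 7.

7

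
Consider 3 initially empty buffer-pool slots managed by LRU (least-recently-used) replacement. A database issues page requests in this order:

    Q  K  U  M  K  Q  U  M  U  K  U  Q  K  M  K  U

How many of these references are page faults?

11

Q → fault, frames {Q}
K → fault, frames {Q,K}
U → fault, frames {Q,K,U}
M → fault, evict Q, frames {K,U,M}
K → hit
Q → fault, evict U, frames {M,K,Q}
U → fault, evict M, frames {K,Q,U}
M → fault, evict K, frames {Q,U,M}
U → hit
K → fault, evict Q, frames {M,U,K}
U → hit
Q → fault, evict M, frames {K,U,Q}
K → hit
M → fault, evict U, frames {Q,K,M}
K → hit
U → fault, evict Q, frames {M,K,U}
Page faults: 11.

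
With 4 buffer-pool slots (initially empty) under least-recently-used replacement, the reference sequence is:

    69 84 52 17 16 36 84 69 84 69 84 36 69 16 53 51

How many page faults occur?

69 → fault, frames [69]
84 → fault, frames [69, 84]
52 → fault, frames [69, 84, 52]
17 → fault, frames [69, 84, 52, 17]
16 → fault, evict 69, frames [84, 52, 17, 16]
36 → fault, evict 84, frames [52, 17, 16, 36]
84 → fault, evict 52, frames [17, 16, 36, 84]
69 → fault, evict 17, frames [16, 36, 84, 69]
84 → hit
69 → hit
84 → hit
36 → hit
69 → hit
16 → hit
53 → fault, evict 84, frames [36, 69, 16, 53]
51 → fault, evict 36, frames [69, 16, 53, 51]
Page faults: 10.

10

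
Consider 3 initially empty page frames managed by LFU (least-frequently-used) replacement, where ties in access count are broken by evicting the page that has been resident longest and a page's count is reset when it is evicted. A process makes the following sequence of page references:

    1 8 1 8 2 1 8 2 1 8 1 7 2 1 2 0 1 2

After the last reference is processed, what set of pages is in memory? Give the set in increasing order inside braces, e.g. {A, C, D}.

{1, 2, 8}

1 -> fault, frames (1)
8 -> fault, frames (1 8)
1 -> hit
8 -> hit
2 -> fault, frames (1 8 2)
1 -> hit
8 -> hit
2 -> hit
1 -> hit
8 -> hit
1 -> hit
7 -> fault, evict 2, frames (1 8 7)
2 -> fault, evict 7, frames (1 8 2)
1 -> hit
2 -> hit
0 -> fault, evict 2, frames (1 8 0)
1 -> hit
2 -> fault, evict 0, frames (1 8 2)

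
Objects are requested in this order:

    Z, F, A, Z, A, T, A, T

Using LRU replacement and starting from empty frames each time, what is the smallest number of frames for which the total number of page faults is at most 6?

2

f=1: 8 faults
f=2: 5 faults
f=3: 4 faults
f=4: 4 faults
Smallest f with faults ≤ 6 is 2.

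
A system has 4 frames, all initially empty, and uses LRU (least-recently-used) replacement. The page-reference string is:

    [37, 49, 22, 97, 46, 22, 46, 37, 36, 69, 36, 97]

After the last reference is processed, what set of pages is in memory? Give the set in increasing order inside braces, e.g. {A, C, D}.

37 → fault, frames [37]
49 → fault, frames [37, 49]
22 → fault, frames [37, 49, 22]
97 → fault, frames [37, 49, 22, 97]
46 → fault, evict 37, frames [49, 22, 97, 46]
22 → hit
46 → hit
37 → fault, evict 49, frames [97, 22, 46, 37]
36 → fault, evict 97, frames [22, 46, 37, 36]
69 → fault, evict 22, frames [46, 37, 36, 69]
36 → hit
97 → fault, evict 46, frames [37, 69, 36, 97]

{36, 37, 69, 97}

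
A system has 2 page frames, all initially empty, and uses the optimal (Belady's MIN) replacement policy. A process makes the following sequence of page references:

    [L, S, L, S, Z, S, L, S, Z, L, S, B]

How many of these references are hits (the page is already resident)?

5

L -> fault, frames [L]
S -> fault, frames [L, S]
L -> hit
S -> hit
Z -> fault, evict L, frames [S, Z]
S -> hit
L -> fault, evict Z, frames [S, L]
S -> hit
Z -> fault, evict S, frames [L, Z]
L -> hit
S -> fault, evict Z, frames [L, S]
B -> fault, evict S, frames [L, B]
Hits: 5.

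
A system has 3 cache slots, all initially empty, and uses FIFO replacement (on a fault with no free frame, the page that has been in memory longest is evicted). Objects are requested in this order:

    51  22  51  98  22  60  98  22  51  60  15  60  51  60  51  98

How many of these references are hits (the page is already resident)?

9

51 → fault, frames {51}
22 → fault, frames {51,22}
51 → hit
98 → fault, frames {51,22,98}
22 → hit
60 → fault, evict 51, frames {22,98,60}
98 → hit
22 → hit
51 → fault, evict 22, frames {98,60,51}
60 → hit
15 → fault, evict 98, frames {60,51,15}
60 → hit
51 → hit
60 → hit
51 → hit
98 → fault, evict 60, frames {51,15,98}
Hits: 9.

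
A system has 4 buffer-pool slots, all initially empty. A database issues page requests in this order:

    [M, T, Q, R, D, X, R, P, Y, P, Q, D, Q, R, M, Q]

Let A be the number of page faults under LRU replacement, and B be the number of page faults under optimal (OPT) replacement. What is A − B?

Under LRU: F F F F F F . F F . F F . F F . → 12 faults.
Under OPT: F F F F F F . F F . . . . F F . → 10 faults.
A − B = 12 − 10 = 2.

2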